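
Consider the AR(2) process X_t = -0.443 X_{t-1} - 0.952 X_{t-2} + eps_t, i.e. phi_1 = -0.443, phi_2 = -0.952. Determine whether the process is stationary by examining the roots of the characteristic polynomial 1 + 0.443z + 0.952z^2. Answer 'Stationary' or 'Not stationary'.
\text{Stationary}

The AR(p) characteristic polynomial is P(z) = 1 + 0.443z + 0.952z^2.
Stationarity requires all roots to lie outside the unit circle, i.e. |z| > 1 for every root.
Set 1 + (0.443) z + (0.952) z^2 = 0, i.e. a z^2 + b z + c = 0 with a = 0.952, b = 0.443, c = 1.
Discriminant D = b^2 - 4ac = (0.443)^2 - 4*(0.952)*1 = 0.196249 - (3.808) = -3.611751.
D < 0, so the roots are the complex-conjugate pair z = (-b +/- i sqrt(-D)) / (2a) = -0.2327 +/- 0.9981i.
For a conjugate pair |z|^2 = z * conj(z) = (product of roots) = c/a = 1/(0.952) = 1.05042, so |z| = sqrt(1.05042) = 1.0249 for both roots.
Moduli of all roots: 1.0249, 1.0249.
All moduli strictly greater than 1? Yes.
Verdict: Stationary.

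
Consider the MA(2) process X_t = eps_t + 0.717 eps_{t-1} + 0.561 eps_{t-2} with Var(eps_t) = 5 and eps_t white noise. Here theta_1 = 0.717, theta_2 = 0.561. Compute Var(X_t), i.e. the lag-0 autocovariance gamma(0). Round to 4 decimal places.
\gamma(0) = 9.1441

For an MA(q) process X_t = eps_t + sum_i theta_i eps_{t-i} with
Var(eps_t) = sigma^2, the variance is
  gamma(0) = sigma^2 * (1 + sum_i theta_i^2).
  sum_i theta_i^2 = (0.717)^2 + (0.561)^2 = 0.514089 + 0.314721 = 0.82881.
  gamma(0) = 5 * (1 + 0.82881) = 5 * 1.82881 = 9.14405, which rounds to 9.1441.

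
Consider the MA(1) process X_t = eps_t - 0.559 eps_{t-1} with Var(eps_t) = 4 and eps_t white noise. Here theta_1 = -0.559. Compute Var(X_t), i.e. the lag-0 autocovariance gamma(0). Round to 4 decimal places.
\gamma(0) = 5.2499

For an MA(q) process X_t = eps_t + sum_i theta_i eps_{t-i} with
Var(eps_t) = sigma^2, the variance is
  gamma(0) = sigma^2 * (1 + sum_i theta_i^2).
  sum_i theta_i^2 = (-0.559)^2 = 0.312481.
  gamma(0) = 4 * (1 + 0.312481) = 4 * 1.312481 = 5.249924, which rounds to 5.2499.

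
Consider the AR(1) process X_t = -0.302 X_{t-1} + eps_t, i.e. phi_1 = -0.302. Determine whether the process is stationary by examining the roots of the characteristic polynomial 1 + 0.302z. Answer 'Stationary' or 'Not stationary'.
\text{Stationary}

The AR(p) characteristic polynomial is P(z) = 1 + 0.302z.
Stationarity requires all roots to lie outside the unit circle, i.e. |z| > 1 for every root.
This is linear in z: 1 + (0.302) z = 0  =>  z = -1/(0.302) = -3.311258,  |z| = 3.311258.
Moduli of all roots: 3.3113.
All moduli strictly greater than 1? Yes.
Verdict: Stationary.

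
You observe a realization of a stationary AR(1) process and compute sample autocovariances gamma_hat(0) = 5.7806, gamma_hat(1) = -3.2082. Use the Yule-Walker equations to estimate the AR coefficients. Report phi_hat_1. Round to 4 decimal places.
\hat\phi_{1} = -0.5550

The Yule-Walker equations for an AR(p) process read, in matrix form,
  Gamma_p phi = r_p,   with   (Gamma_p)_{ij} = gamma(|i - j|),
                       (r_p)_i = gamma(i),   i,j = 1..p.
Substitute the sample gammas (Toeplitz matrix and right-hand side of size 1):
  Gamma_p = [[5.7806]]
  r_p     = [-3.2082]
With p = 1 this is the single equation gamma(0) phi_1 = gamma(1):
  phi_hat_1 = gamma(1) / gamma(0) = -3.2082 / 5.7806 = -0.5550.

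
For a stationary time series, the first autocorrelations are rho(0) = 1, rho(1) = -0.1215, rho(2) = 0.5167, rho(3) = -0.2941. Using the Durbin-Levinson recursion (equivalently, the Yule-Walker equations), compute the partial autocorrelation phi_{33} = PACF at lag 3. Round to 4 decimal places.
\phi_{33} = -0.2761

The PACF at lag k is phi_{kk}, the last component of the solution
to the Yule-Walker system G_k phi = r_k where
  (G_k)_{ij} = rho(|i - j|), (r_k)_i = rho(i), i,j = 1..k.
Equivalently, Durbin-Levinson gives phi_{kk} iteratively:
  phi_{11} = rho(1)
  phi_{kk} = [rho(k) - sum_{j=1..k-1} phi_{k-1,j} rho(k-j)]
            / [1 - sum_{j=1..k-1} phi_{k-1,j} rho(j)],
  phi_{k,j} = phi_{k-1,j} - phi_{kk} phi_{k-1,k-j},  j = 1..k-1.
Step k = 1:
  phi_11 = rho(1) = -0.1215.
Step k = 2:
  phi_22 = [rho(2) - phi_11 rho(1)] / [1 - phi_11 rho(1)] = [0.5167 - (-0.1215)(-0.1215)] / [1 - (-0.1215)(-0.1215)]
         = 0.50193775 / 0.98523775 = 0.509459.
  Update: phi_21 = phi_11 - phi_22 phi_11 = -0.1215 - (0.509459)(-0.1215) = -0.059601.
Step k = 3:
  phi_33 = [rho(3) - phi_21 rho(2) - phi_22 rho(1)] / [1 - phi_21 rho(1) - phi_22 rho(2)]
    numerator   = -0.2941 - (-0.059601)(0.5167) - (0.509459)(-0.1215) = -0.20140506
    denominator = 1 - (-0.059601)(-0.1215) - (0.509459)(0.5167) = 0.72952129
  phi_33 = -0.20140506 / 0.72952129 = -0.2761.
Therefore phi_{33} = -0.2761.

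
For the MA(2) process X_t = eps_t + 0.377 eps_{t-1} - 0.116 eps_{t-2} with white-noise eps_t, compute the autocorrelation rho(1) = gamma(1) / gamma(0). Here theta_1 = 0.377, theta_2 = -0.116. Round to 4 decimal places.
\rho(1) = 0.2884

For an MA(q) process with theta_0 = 1, the autocovariance is
  gamma(k) = sigma^2 * sum_{i=0..q-k} theta_i * theta_{i+k},
and rho(k) = gamma(k) / gamma(0). Sigma^2 cancels.
  numerator   = (1)*(0.377) + (0.377)*(-0.116) = 0.333268.
  denominator = (1)^2 + (0.377)^2 + (-0.116)^2 = 1.155585.
  rho(1) = 0.333268 / 1.155585 = 0.2884.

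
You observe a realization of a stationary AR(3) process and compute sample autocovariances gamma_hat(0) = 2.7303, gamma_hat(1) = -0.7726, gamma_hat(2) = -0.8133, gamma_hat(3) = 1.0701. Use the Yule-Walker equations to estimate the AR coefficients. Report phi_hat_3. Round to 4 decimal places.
\hat\phi_{3} = 0.2050

The Yule-Walker equations for an AR(p) process read, in matrix form,
  Gamma_p phi = r_p,   with   (Gamma_p)_{ij} = gamma(|i - j|),
                       (r_p)_i = gamma(i),   i,j = 1..p.
Substitute the sample gammas (Toeplitz matrix and right-hand side of size 3):
  Gamma_p = [[2.7303, -0.7726, -0.8133], [-0.7726, 2.7303, -0.7726], [-0.8133, -0.7726, 2.7303]]
  r_p     = [-0.7726, -0.8133, 1.0701]
Written out (R1..R3):
  (R1) 2.7303 phi_1 - 0.7726 phi_2 - 0.8133 phi_3 = -0.7726
  (R2) -0.7726 phi_1 + 2.7303 phi_2 - 0.7726 phi_3 = -0.8133
  (R3) -0.8133 phi_1 - 0.7726 phi_2 + 2.7303 phi_3 = 1.0701
Gaussian elimination:
  R2 <- R2 - (-0.7726/2.7303) R1 = R2 - (-0.282973) R1:  2.511675 phi_2 - 1.002742 phi_3 = -1.031925
  R3 <- R3 - (-0.8133/2.7303) R1 = R3 - (-0.297879) R1:  -1.002742 phi_2 + 2.488035 phi_3 = 0.839958
  R3 <- R3 - (-1.002742/2.511675) R2 = R3 - (-0.399232) R2:  2.087708 phi_3 = 0.427981
Back-substitution:
  phi_hat_3 = 0.427981 / 2.087708 = 0.205
  phi_hat_2 = (-1.031925 - (-1.002742)(0.205)) / 2.511675 = -0.329008
  phi_hat_1 = (-0.7726 - (-0.7726)(-0.329008) - (-0.8133)(0.205)) / 2.7303 = -0.315008
So phi_hat = [-0.3150, -0.3290, 0.2050].
Therefore phi_hat_3 = 0.2050.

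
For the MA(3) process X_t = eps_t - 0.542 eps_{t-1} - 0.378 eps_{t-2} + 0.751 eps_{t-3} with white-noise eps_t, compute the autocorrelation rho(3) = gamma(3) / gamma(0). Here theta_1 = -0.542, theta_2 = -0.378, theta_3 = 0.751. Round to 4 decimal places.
\rho(3) = 0.3754

For an MA(q) process with theta_0 = 1, the autocovariance is
  gamma(k) = sigma^2 * sum_{i=0..q-k} theta_i * theta_{i+k},
and rho(k) = gamma(k) / gamma(0). Sigma^2 cancels.
  numerator   = (1)*(0.751) = 0.751.
  denominator = (1)^2 + (-0.542)^2 + (-0.378)^2 + (0.751)^2 = 2.000649.
  rho(3) = 0.751 / 2.000649 = 0.3754.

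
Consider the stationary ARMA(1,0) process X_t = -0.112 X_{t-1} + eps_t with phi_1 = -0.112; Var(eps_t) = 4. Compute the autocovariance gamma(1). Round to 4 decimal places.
\gamma(1) = -0.4537

Multiply the model equation by X_{t-k} and take expectations. With theta_0 = psi_0 = 1 and psi_j the MA(infinity) weights, this gives
  gamma(k) - sum_i phi_i gamma(k-i) = c_k,
  c_k = sigma^2 * sum_{j=k..q} theta_j psi_{j-k}   (c_k = 0 for k > q),
using gamma(-m) = gamma(m).
Pure AR (q = 0): c_0 = sigma^2 = 4, c_k = 0 for k >= 1.
Equations for k = 0 and k = 1 (AR order 1):
  gamma(0) = phi_1 gamma(1) + c_0
  gamma(1) = phi_1 gamma(0) + c_1
Substituting the second into the first: gamma(0) (1 - phi_1^2) = c_0 + phi_1 c_1, so
  gamma(0) = c_0 / (1 - phi_1^2) = 4 / (1 - (-0.112)^2) = 4 / 0.987456 = 4.050813.
  gamma(1) = phi_1 gamma(0) = (-0.112)(4.050813) = -0.453691.
Therefore gamma(1) = -0.4537 (to 4 decimal places).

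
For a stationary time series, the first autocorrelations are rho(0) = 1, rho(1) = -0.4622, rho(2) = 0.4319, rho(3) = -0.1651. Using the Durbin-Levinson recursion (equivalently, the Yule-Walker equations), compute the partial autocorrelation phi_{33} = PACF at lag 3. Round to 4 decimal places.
\phi_{33} = 0.1480

The PACF at lag k is phi_{kk}, the last component of the solution
to the Yule-Walker system G_k phi = r_k where
  (G_k)_{ij} = rho(|i - j|), (r_k)_i = rho(i), i,j = 1..k.
Equivalently, Durbin-Levinson gives phi_{kk} iteratively:
  phi_{11} = rho(1)
  phi_{kk} = [rho(k) - sum_{j=1..k-1} phi_{k-1,j} rho(k-j)]
            / [1 - sum_{j=1..k-1} phi_{k-1,j} rho(j)],
  phi_{k,j} = phi_{k-1,j} - phi_{kk} phi_{k-1,k-j},  j = 1..k-1.
Step k = 1:
  phi_11 = rho(1) = -0.4622.
Step k = 2:
  phi_22 = [rho(2) - phi_11 rho(1)] / [1 - phi_11 rho(1)] = [0.4319 - (-0.4622)(-0.4622)] / [1 - (-0.4622)(-0.4622)]
         = 0.21827116 / 0.78637116 = 0.277568.
  Update: phi_21 = phi_11 - phi_22 phi_11 = -0.4622 - (0.277568)(-0.4622) = -0.333908.
Step k = 3:
  phi_33 = [rho(3) - phi_21 rho(2) - phi_22 rho(1)] / [1 - phi_21 rho(1) - phi_22 rho(2)]
    numerator   = -0.1651 - (-0.333908)(0.4319) - (0.277568)(-0.4622) = 0.10740672
    denominator = 1 - (-0.333908)(-0.4622) - (0.277568)(0.4319) = 0.72578616
  phi_33 = 0.10740672 / 0.72578616 = 0.148.
Therefore phi_{33} = 0.1480.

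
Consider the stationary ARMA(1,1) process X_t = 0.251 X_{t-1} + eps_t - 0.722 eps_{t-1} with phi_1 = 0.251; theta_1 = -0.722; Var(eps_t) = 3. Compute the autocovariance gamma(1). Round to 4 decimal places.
\gamma(1) = -1.2347

Multiply the model equation by X_{t-k} and take expectations. With theta_0 = psi_0 = 1 and psi_j the MA(infinity) weights, this gives
  gamma(k) - sum_i phi_i gamma(k-i) = c_k,
  c_k = sigma^2 * sum_{j=k..q} theta_j psi_{j-k}   (c_k = 0 for k > q),
using gamma(-m) = gamma(m).
psi-weights needed (psi_j = theta_j + sum_i phi_i psi_{j-i}):
  psi_1 = theta_1 + phi_1 = -0.722 + (0.251) = -0.471
Right-hand sides:
  c_0 = sigma^2 (1 + theta_1 psi_1) = 3 * (1 + (-0.722)(-0.471)) = 3 * 1.340062 = 4.020186
  c_1 = sigma^2 theta_1 = 3 * (-0.722) = -2.166
  c_2 = 0
Equations for k = 0 and k = 1 (AR order 1):
  gamma(0) = phi_1 gamma(1) + c_0
  gamma(1) = phi_1 gamma(0) + c_1
Substituting the second into the first: gamma(0) (1 - phi_1^2) = c_0 + phi_1 c_1, so
  gamma(0) = (c_0 + phi_1 c_1) / (1 - phi_1^2) = (4.020186 + (0.251)(-2.166)) / (1 - (0.251)^2) = 3.47652 / 0.936999 = 3.710271.
  gamma(1) = phi_1 gamma(0) + c_1 = (0.251)(3.710271) + (-2.166) = -1.234722.
Therefore gamma(1) = -1.2347 (to 4 decimal places).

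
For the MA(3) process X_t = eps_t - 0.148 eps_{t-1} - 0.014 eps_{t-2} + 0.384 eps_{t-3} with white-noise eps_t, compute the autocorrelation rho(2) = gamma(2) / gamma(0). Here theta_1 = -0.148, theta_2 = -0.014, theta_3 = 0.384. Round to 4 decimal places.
\rho(2) = -0.0606

For an MA(q) process with theta_0 = 1, the autocovariance is
  gamma(k) = sigma^2 * sum_{i=0..q-k} theta_i * theta_{i+k},
and rho(k) = gamma(k) / gamma(0). Sigma^2 cancels.
  numerator   = (1)*(-0.014) + (-0.148)*(0.384) = -0.070832.
  denominator = (1)^2 + (-0.148)^2 + (-0.014)^2 + (0.384)^2 = 1.169556.
  rho(2) = -0.070832 / 1.169556 = -0.0606.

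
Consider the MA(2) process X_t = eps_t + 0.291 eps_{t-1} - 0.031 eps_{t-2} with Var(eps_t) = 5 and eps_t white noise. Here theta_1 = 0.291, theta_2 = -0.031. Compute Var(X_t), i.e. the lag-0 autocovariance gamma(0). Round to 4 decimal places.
\gamma(0) = 5.4282

For an MA(q) process X_t = eps_t + sum_i theta_i eps_{t-i} with
Var(eps_t) = sigma^2, the variance is
  gamma(0) = sigma^2 * (1 + sum_i theta_i^2).
  sum_i theta_i^2 = (0.291)^2 + (-0.031)^2 = 0.084681 + 0.000961 = 0.085642.
  gamma(0) = 5 * (1 + 0.085642) = 5 * 1.085642 = 5.42821, which rounds to 5.4282.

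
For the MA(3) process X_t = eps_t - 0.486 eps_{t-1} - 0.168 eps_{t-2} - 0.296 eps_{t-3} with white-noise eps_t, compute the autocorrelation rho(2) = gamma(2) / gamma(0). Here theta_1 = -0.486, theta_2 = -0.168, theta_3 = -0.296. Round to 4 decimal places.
\rho(2) = -0.0179

For an MA(q) process with theta_0 = 1, the autocovariance is
  gamma(k) = sigma^2 * sum_{i=0..q-k} theta_i * theta_{i+k},
and rho(k) = gamma(k) / gamma(0). Sigma^2 cancels.
  numerator   = (1)*(-0.168) + (-0.486)*(-0.296) = -0.024144.
  denominator = (1)^2 + (-0.486)^2 + (-0.168)^2 + (-0.296)^2 = 1.352036.
  rho(2) = -0.024144 / 1.352036 = -0.0179.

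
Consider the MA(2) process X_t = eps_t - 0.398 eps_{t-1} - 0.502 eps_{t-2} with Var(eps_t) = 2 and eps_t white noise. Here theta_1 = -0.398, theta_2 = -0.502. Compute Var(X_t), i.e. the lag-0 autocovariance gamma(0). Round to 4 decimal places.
\gamma(0) = 2.8208

For an MA(q) process X_t = eps_t + sum_i theta_i eps_{t-i} with
Var(eps_t) = sigma^2, the variance is
  gamma(0) = sigma^2 * (1 + sum_i theta_i^2).
  sum_i theta_i^2 = (-0.398)^2 + (-0.502)^2 = 0.158404 + 0.252004 = 0.410408.
  gamma(0) = 2 * (1 + 0.410408) = 2 * 1.410408 = 2.820816, which rounds to 2.8208.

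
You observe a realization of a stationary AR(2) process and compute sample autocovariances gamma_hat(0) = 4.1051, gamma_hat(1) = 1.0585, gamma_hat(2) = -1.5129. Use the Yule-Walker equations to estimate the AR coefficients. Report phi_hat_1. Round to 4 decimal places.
\hat\phi_{1} = 0.3780

The Yule-Walker equations for an AR(p) process read, in matrix form,
  Gamma_p phi = r_p,   with   (Gamma_p)_{ij} = gamma(|i - j|),
                       (r_p)_i = gamma(i),   i,j = 1..p.
Substitute the sample gammas (Toeplitz matrix and right-hand side of size 2):
  Gamma_p = [[4.1051, 1.0585], [1.0585, 4.1051]]
  r_p     = [1.0585, -1.5129]
Written out:
  4.1051 phi_1 + 1.0585 phi_2 = 1.0585
  1.0585 phi_1 + 4.1051 phi_2 = -1.5129
Solve by Cramer's rule:
  det = gamma(0)^2 - gamma(1)^2 = (4.1051)^2 - (1.0585)^2 = 16.85184601 - 1.12042225 = 15.73142376
  phi_hat_1 = [gamma(1) gamma(0) - gamma(1) gamma(2)] / det = [(1.0585)(4.1051) - (1.0585)(-1.5129)] / 15.73142376 = 5.946653 / 15.73142376 = 0.378
  phi_hat_2 = [gamma(0) gamma(2) - gamma(1)^2] / det = [(4.1051)(-1.5129) - (1.0585)^2] / 15.73142376 = -7.33102804 / 15.73142376 = -0.466
So phi_hat = [0.3780, -0.4660].
Therefore phi_hat_1 = 0.3780.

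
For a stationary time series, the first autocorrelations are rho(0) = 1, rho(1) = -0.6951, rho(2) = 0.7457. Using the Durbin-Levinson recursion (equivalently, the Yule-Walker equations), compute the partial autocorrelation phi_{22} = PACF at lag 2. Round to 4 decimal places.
\phi_{22} = 0.5080

The PACF at lag k is phi_{kk}, the last component of the solution
to the Yule-Walker system G_k phi = r_k where
  (G_k)_{ij} = rho(|i - j|), (r_k)_i = rho(i), i,j = 1..k.
Equivalently, Durbin-Levinson gives phi_{kk} iteratively:
  phi_{11} = rho(1)
  phi_{kk} = [rho(k) - sum_{j=1..k-1} phi_{k-1,j} rho(k-j)]
            / [1 - sum_{j=1..k-1} phi_{k-1,j} rho(j)],
  phi_{k,j} = phi_{k-1,j} - phi_{kk} phi_{k-1,k-j},  j = 1..k-1.
Step k = 1:
  phi_11 = rho(1) = -0.6951.
Step k = 2:
  phi_22 = [rho(2) - phi_11 rho(1)] / [1 - phi_11 rho(1)] = [0.7457 - (-0.6951)(-0.6951)] / [1 - (-0.6951)(-0.6951)]
         = 0.26253599 / 0.51683599 = 0.508.
Therefore phi_{22} = 0.5080.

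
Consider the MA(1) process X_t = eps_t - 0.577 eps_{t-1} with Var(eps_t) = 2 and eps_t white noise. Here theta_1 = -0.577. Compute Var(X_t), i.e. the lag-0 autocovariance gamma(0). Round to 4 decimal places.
\gamma(0) = 2.6659

For an MA(q) process X_t = eps_t + sum_i theta_i eps_{t-i} with
Var(eps_t) = sigma^2, the variance is
  gamma(0) = sigma^2 * (1 + sum_i theta_i^2).
  sum_i theta_i^2 = (-0.577)^2 = 0.332929.
  gamma(0) = 2 * (1 + 0.332929) = 2 * 1.332929 = 2.665858, which rounds to 2.6659.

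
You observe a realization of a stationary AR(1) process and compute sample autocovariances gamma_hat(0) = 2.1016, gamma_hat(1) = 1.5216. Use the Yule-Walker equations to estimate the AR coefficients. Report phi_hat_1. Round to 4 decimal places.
\hat\phi_{1} = 0.7240

The Yule-Walker equations for an AR(p) process read, in matrix form,
  Gamma_p phi = r_p,   with   (Gamma_p)_{ij} = gamma(|i - j|),
                       (r_p)_i = gamma(i),   i,j = 1..p.
Substitute the sample gammas (Toeplitz matrix and right-hand side of size 1):
  Gamma_p = [[2.1016]]
  r_p     = [1.5216]
With p = 1 this is the single equation gamma(0) phi_1 = gamma(1):
  phi_hat_1 = gamma(1) / gamma(0) = 1.5216 / 2.1016 = 0.7240.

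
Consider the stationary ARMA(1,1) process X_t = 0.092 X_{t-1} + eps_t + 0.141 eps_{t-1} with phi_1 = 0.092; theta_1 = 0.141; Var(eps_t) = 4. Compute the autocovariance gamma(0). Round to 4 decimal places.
\gamma(0) = 4.2190

Multiply the model equation by X_{t-k} and take expectations. With theta_0 = psi_0 = 1 and psi_j the MA(infinity) weights, this gives
  gamma(k) - sum_i phi_i gamma(k-i) = c_k,
  c_k = sigma^2 * sum_{j=k..q} theta_j psi_{j-k}   (c_k = 0 for k > q),
using gamma(-m) = gamma(m).
psi-weights needed (psi_j = theta_j + sum_i phi_i psi_{j-i}):
  psi_1 = theta_1 + phi_1 = 0.141 + (0.092) = 0.233
Right-hand sides:
  c_0 = sigma^2 (1 + theta_1 psi_1) = 4 * (1 + (0.141)(0.233)) = 4 * 1.032853 = 4.131412
  c_1 = sigma^2 theta_1 = 4 * (0.141) = 0.564
  c_2 = 0
Equations for k = 0 and k = 1 (AR order 1):
  gamma(0) = phi_1 gamma(1) + c_0
  gamma(1) = phi_1 gamma(0) + c_1
Substituting the second into the first: gamma(0) (1 - phi_1^2) = c_0 + phi_1 c_1, so
  gamma(0) = (c_0 + phi_1 c_1) / (1 - phi_1^2) = (4.131412 + (0.092)(0.564)) / (1 - (0.092)^2) = 4.1833 / 0.991536 = 4.21901.
Therefore gamma(0) = 4.2190 (to 4 decimal places).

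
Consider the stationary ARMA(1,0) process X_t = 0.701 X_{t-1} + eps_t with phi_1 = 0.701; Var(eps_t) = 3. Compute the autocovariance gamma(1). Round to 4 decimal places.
\gamma(1) = 4.1349

Multiply the model equation by X_{t-k} and take expectations. With theta_0 = psi_0 = 1 and psi_j the MA(infinity) weights, this gives
  gamma(k) - sum_i phi_i gamma(k-i) = c_k,
  c_k = sigma^2 * sum_{j=k..q} theta_j psi_{j-k}   (c_k = 0 for k > q),
using gamma(-m) = gamma(m).
Pure AR (q = 0): c_0 = sigma^2 = 3, c_k = 0 for k >= 1.
Equations for k = 0 and k = 1 (AR order 1):
  gamma(0) = phi_1 gamma(1) + c_0
  gamma(1) = phi_1 gamma(0) + c_1
Substituting the second into the first: gamma(0) (1 - phi_1^2) = c_0 + phi_1 c_1, so
  gamma(0) = c_0 / (1 - phi_1^2) = 3 / (1 - (0.701)^2) = 3 / 0.508599 = 5.898557.
  gamma(1) = phi_1 gamma(0) = (0.701)(5.898557) = 4.134888.
Therefore gamma(1) = 4.1349 (to 4 decimal places).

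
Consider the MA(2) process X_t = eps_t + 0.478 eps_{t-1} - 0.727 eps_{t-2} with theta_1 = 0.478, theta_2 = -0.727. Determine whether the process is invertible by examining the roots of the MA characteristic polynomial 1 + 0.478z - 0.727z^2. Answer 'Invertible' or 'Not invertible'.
\text{Not invertible}

The MA(q) characteristic polynomial is P(z) = 1 + 0.478z - 0.727z^2.
Invertibility requires all roots to lie outside the unit circle, i.e. |z| > 1 for every root.
Set 1 + (0.478) z + (-0.727) z^2 = 0, i.e. a z^2 + b z + c = 0 with a = -0.727, b = 0.478, c = 1.
Discriminant D = b^2 - 4ac = (0.478)^2 - 4*(-0.727)*1 = 0.228484 - (-2.908) = 3.136484.
D >= 0, so the roots are real: z = (-b +/- sqrt(D)) / (2a) = (-0.478 +/- 1.771012) / (-1.454).
  z_1 = (-0.478 + 1.771012) / (-1.454) = -0.8893,   |z_1| = 0.8893.
  z_2 = (-0.478 - 1.771012) / (-1.454) = 1.5468,   |z_2| = 1.5468.
Moduli of all roots: 0.8893, 1.5468.
All moduli strictly greater than 1? No.
Verdict: Not invertible.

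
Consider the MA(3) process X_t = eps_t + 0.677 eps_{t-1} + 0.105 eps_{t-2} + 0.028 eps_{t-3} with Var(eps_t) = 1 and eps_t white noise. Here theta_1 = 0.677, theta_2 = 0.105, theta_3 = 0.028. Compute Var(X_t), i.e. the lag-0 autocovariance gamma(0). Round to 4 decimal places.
\gamma(0) = 1.4701

For an MA(q) process X_t = eps_t + sum_i theta_i eps_{t-i} with
Var(eps_t) = sigma^2, the variance is
  gamma(0) = sigma^2 * (1 + sum_i theta_i^2).
  sum_i theta_i^2 = (0.677)^2 + (0.105)^2 + (0.028)^2 = 0.458329 + 0.011025 + 0.000784 = 0.470138.
  gamma(0) = 1 * (1 + 0.470138) = 1 * 1.470138 = 1.470138, which rounds to 1.4701.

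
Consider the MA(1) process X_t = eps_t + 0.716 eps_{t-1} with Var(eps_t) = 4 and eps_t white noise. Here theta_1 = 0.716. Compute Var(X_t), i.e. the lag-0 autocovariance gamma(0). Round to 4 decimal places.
\gamma(0) = 6.0506

For an MA(q) process X_t = eps_t + sum_i theta_i eps_{t-i} with
Var(eps_t) = sigma^2, the variance is
  gamma(0) = sigma^2 * (1 + sum_i theta_i^2).
  sum_i theta_i^2 = (0.716)^2 = 0.512656.
  gamma(0) = 4 * (1 + 0.512656) = 4 * 1.512656 = 6.050624, which rounds to 6.0506.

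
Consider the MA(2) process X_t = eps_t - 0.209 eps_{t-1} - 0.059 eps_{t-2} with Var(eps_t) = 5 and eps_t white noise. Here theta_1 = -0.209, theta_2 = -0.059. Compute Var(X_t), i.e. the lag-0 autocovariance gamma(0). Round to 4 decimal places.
\gamma(0) = 5.2358

For an MA(q) process X_t = eps_t + sum_i theta_i eps_{t-i} with
Var(eps_t) = sigma^2, the variance is
  gamma(0) = sigma^2 * (1 + sum_i theta_i^2).
  sum_i theta_i^2 = (-0.209)^2 + (-0.059)^2 = 0.043681 + 0.003481 = 0.047162.
  gamma(0) = 5 * (1 + 0.047162) = 5 * 1.047162 = 5.23581, which rounds to 5.2358.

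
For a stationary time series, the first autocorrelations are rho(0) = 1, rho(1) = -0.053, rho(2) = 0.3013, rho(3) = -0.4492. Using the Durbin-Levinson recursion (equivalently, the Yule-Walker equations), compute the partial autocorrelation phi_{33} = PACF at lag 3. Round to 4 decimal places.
\phi_{33} = -0.4650

The PACF at lag k is phi_{kk}, the last component of the solution
to the Yule-Walker system G_k phi = r_k where
  (G_k)_{ij} = rho(|i - j|), (r_k)_i = rho(i), i,j = 1..k.
Equivalently, Durbin-Levinson gives phi_{kk} iteratively:
  phi_{11} = rho(1)
  phi_{kk} = [rho(k) - sum_{j=1..k-1} phi_{k-1,j} rho(k-j)]
            / [1 - sum_{j=1..k-1} phi_{k-1,j} rho(j)],
  phi_{k,j} = phi_{k-1,j} - phi_{kk} phi_{k-1,k-j},  j = 1..k-1.
Step k = 1:
  phi_11 = rho(1) = -0.053.
Step k = 2:
  phi_22 = [rho(2) - phi_11 rho(1)] / [1 - phi_11 rho(1)] = [0.3013 - (-0.053)(-0.053)] / [1 - (-0.053)(-0.053)]
         = 0.298491 / 0.997191 = 0.299332.
  Update: phi_21 = phi_11 - phi_22 phi_11 = -0.053 - (0.299332)(-0.053) = -0.037135.
Step k = 3:
  phi_33 = [rho(3) - phi_21 rho(2) - phi_22 rho(1)] / [1 - phi_21 rho(1) - phi_22 rho(2)]
    numerator   = -0.4492 - (-0.037135)(0.3013) - (0.299332)(-0.053) = -0.42214651
    denominator = 1 - (-0.037135)(-0.053) - (0.299332)(0.3013) = 0.90784314
  phi_33 = -0.42214651 / 0.90784314 = -0.465.
Therefore phi_{33} = -0.4650.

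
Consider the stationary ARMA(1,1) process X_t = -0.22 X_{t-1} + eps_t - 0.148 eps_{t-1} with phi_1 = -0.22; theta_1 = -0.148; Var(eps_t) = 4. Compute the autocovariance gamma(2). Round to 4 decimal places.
\gamma(2) = 0.3514

Multiply the model equation by X_{t-k} and take expectations. With theta_0 = psi_0 = 1 and psi_j the MA(infinity) weights, this gives
  gamma(k) - sum_i phi_i gamma(k-i) = c_k,
  c_k = sigma^2 * sum_{j=k..q} theta_j psi_{j-k}   (c_k = 0 for k > q),
using gamma(-m) = gamma(m).
psi-weights needed (psi_j = theta_j + sum_i phi_i psi_{j-i}):
  psi_1 = theta_1 + phi_1 = -0.148 + (-0.22) = -0.368
Right-hand sides:
  c_0 = sigma^2 (1 + theta_1 psi_1) = 4 * (1 + (-0.148)(-0.368)) = 4 * 1.054464 = 4.217856
  c_1 = sigma^2 theta_1 = 4 * (-0.148) = -0.592
  c_2 = 0
Equations for k = 0 and k = 1 (AR order 1):
  gamma(0) = phi_1 gamma(1) + c_0
  gamma(1) = phi_1 gamma(0) + c_1
Substituting the second into the first: gamma(0) (1 - phi_1^2) = c_0 + phi_1 c_1, so
  gamma(0) = (c_0 + phi_1 c_1) / (1 - phi_1^2) = (4.217856 + (-0.22)(-0.592)) / (1 - (-0.22)^2) = 4.348096 / 0.9516 = 4.569248.
  gamma(1) = phi_1 gamma(0) + c_1 = (-0.22)(4.569248) + (-0.592) = -1.597234.
For k = 2 (> q): gamma(2) = phi_1 gamma(1) = (-0.22)(-1.597234) = 0.351392.
Therefore gamma(2) = 0.3514 (to 4 decimal places).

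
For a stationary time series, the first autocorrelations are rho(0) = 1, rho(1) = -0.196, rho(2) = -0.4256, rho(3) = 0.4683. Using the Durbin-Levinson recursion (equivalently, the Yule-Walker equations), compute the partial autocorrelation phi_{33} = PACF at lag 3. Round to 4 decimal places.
\phi_{33} = 0.3390

The PACF at lag k is phi_{kk}, the last component of the solution
to the Yule-Walker system G_k phi = r_k where
  (G_k)_{ij} = rho(|i - j|), (r_k)_i = rho(i), i,j = 1..k.
Equivalently, Durbin-Levinson gives phi_{kk} iteratively:
  phi_{11} = rho(1)
  phi_{kk} = [rho(k) - sum_{j=1..k-1} phi_{k-1,j} rho(k-j)]
            / [1 - sum_{j=1..k-1} phi_{k-1,j} rho(j)],
  phi_{k,j} = phi_{k-1,j} - phi_{kk} phi_{k-1,k-j},  j = 1..k-1.
Step k = 1:
  phi_11 = rho(1) = -0.196.
Step k = 2:
  phi_22 = [rho(2) - phi_11 rho(1)] / [1 - phi_11 rho(1)] = [-0.4256 - (-0.196)(-0.196)] / [1 - (-0.196)(-0.196)]
         = -0.464016 / 0.961584 = -0.482554.
  Update: phi_21 = phi_11 - phi_22 phi_11 = -0.196 - (-0.482554)(-0.196) = -0.290581.
Step k = 3:
  phi_33 = [rho(3) - phi_21 rho(2) - phi_22 rho(1)] / [1 - phi_21 rho(1) - phi_22 rho(2)]
    numerator   = 0.4683 - (-0.290581)(-0.4256) - (-0.482554)(-0.196) = 0.25004838
    denominator = 1 - (-0.290581)(-0.196) - (-0.482554)(-0.4256) = 0.73767132
  phi_33 = 0.25004838 / 0.73767132 = 0.339.
Therefore phi_{33} = 0.3390.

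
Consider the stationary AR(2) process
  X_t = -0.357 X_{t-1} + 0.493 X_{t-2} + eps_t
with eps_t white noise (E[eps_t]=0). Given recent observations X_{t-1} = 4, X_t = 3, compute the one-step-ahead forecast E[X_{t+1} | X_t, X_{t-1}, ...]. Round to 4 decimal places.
E[X_{t+1} \mid \mathcal F_t] = 0.9010

For an AR(p) model X_t = c + sum_i phi_i X_{t-i} + eps_t, the
one-step-ahead conditional mean is
  E[X_{t+1} | X_t, ...] = c + sum_i phi_i X_{t+1-i}.
Substitute known values:
  E[X_{t+1} | ...] = (-0.357) * (3) + (0.493) * (4)
                   = 0.9010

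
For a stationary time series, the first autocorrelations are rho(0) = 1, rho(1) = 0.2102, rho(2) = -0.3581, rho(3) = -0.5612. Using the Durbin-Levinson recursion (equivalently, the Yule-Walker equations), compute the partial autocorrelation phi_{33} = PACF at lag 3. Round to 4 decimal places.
\phi_{33} = -0.4651

The PACF at lag k is phi_{kk}, the last component of the solution
to the Yule-Walker system G_k phi = r_k where
  (G_k)_{ij} = rho(|i - j|), (r_k)_i = rho(i), i,j = 1..k.
Equivalently, Durbin-Levinson gives phi_{kk} iteratively:
  phi_{11} = rho(1)
  phi_{kk} = [rho(k) - sum_{j=1..k-1} phi_{k-1,j} rho(k-j)]
            / [1 - sum_{j=1..k-1} phi_{k-1,j} rho(j)],
  phi_{k,j} = phi_{k-1,j} - phi_{kk} phi_{k-1,k-j},  j = 1..k-1.
Step k = 1:
  phi_11 = rho(1) = 0.2102.
Step k = 2:
  phi_22 = [rho(2) - phi_11 rho(1)] / [1 - phi_11 rho(1)] = [-0.3581 - (0.2102)(0.2102)] / [1 - (0.2102)(0.2102)]
         = -0.40228404 / 0.95581596 = -0.42088.
  Update: phi_21 = phi_11 - phi_22 phi_11 = 0.2102 - (-0.42088)(0.2102) = 0.298669.
Step k = 3:
  phi_33 = [rho(3) - phi_21 rho(2) - phi_22 rho(1)] / [1 - phi_21 rho(1) - phi_22 rho(2)]
    numerator   = -0.5612 - (0.298669)(-0.3581) - (-0.42088)(0.2102) = -0.3657776
    denominator = 1 - (0.298669)(0.2102) - (-0.42088)(-0.3581) = 0.78650256
  phi_33 = -0.3657776 / 0.78650256 = -0.4651.
Therefore phi_{33} = -0.4651.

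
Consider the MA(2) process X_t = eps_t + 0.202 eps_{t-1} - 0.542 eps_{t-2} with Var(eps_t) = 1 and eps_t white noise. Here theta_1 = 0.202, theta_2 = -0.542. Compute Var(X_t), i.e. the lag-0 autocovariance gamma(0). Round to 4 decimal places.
\gamma(0) = 1.3346

For an MA(q) process X_t = eps_t + sum_i theta_i eps_{t-i} with
Var(eps_t) = sigma^2, the variance is
  gamma(0) = sigma^2 * (1 + sum_i theta_i^2).
  sum_i theta_i^2 = (0.202)^2 + (-0.542)^2 = 0.040804 + 0.293764 = 0.334568.
  gamma(0) = 1 * (1 + 0.334568) = 1 * 1.334568 = 1.334568, which rounds to 1.3346.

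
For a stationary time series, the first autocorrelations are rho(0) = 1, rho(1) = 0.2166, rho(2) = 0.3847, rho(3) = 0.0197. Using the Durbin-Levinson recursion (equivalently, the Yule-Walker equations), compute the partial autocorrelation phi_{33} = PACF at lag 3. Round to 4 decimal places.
\phi_{33} = -0.1330

The PACF at lag k is phi_{kk}, the last component of the solution
to the Yule-Walker system G_k phi = r_k where
  (G_k)_{ij} = rho(|i - j|), (r_k)_i = rho(i), i,j = 1..k.
Equivalently, Durbin-Levinson gives phi_{kk} iteratively:
  phi_{11} = rho(1)
  phi_{kk} = [rho(k) - sum_{j=1..k-1} phi_{k-1,j} rho(k-j)]
            / [1 - sum_{j=1..k-1} phi_{k-1,j} rho(j)],
  phi_{k,j} = phi_{k-1,j} - phi_{kk} phi_{k-1,k-j},  j = 1..k-1.
Step k = 1:
  phi_11 = rho(1) = 0.2166.
Step k = 2:
  phi_22 = [rho(2) - phi_11 rho(1)] / [1 - phi_11 rho(1)] = [0.3847 - (0.2166)(0.2166)] / [1 - (0.2166)(0.2166)]
         = 0.33778444 / 0.95308444 = 0.354412.
  Update: phi_21 = phi_11 - phi_22 phi_11 = 0.2166 - (0.354412)(0.2166) = 0.139834.
Step k = 3:
  phi_33 = [rho(3) - phi_21 rho(2) - phi_22 rho(1)] / [1 - phi_21 rho(1) - phi_22 rho(2)]
    numerator   = 0.0197 - (0.139834)(0.3847) - (0.354412)(0.2166) = -0.1108599
    denominator = 1 - (0.139834)(0.2166) - (0.354412)(0.3847) = 0.83336962
  phi_33 = -0.1108599 / 0.83336962 = -0.133.
Therefore phi_{33} = -0.1330.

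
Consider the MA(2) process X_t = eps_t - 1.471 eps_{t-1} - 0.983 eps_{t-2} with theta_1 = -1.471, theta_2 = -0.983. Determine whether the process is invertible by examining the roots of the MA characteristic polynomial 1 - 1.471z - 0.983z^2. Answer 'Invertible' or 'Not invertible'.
\text{Not invertible}

The MA(q) characteristic polynomial is P(z) = 1 - 1.471z - 0.983z^2.
Invertibility requires all roots to lie outside the unit circle, i.e. |z| > 1 for every root.
Set 1 + (-1.471) z + (-0.983) z^2 = 0, i.e. a z^2 + b z + c = 0 with a = -0.983, b = -1.471, c = 1.
Discriminant D = b^2 - 4ac = (-1.471)^2 - 4*(-0.983)*1 = 2.163841 - (-3.932) = 6.095841.
D >= 0, so the roots are real: z = (-b +/- sqrt(D)) / (2a) = (1.471 +/- 2.468976) / (-1.966).
  z_1 = (1.471 + 2.468976) / (-1.966) = -2.0041,   |z_1| = 2.0041.
  z_2 = (1.471 - 2.468976) / (-1.966) = 0.5076,   |z_2| = 0.5076.
Moduli of all roots: 2.0041, 0.5076.
All moduli strictly greater than 1? No.
Verdict: Not invertible.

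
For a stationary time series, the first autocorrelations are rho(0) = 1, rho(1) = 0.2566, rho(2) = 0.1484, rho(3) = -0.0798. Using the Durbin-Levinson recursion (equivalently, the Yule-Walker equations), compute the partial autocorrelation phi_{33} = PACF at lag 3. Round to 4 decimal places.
\phi_{33} = -0.1480

The PACF at lag k is phi_{kk}, the last component of the solution
to the Yule-Walker system G_k phi = r_k where
  (G_k)_{ij} = rho(|i - j|), (r_k)_i = rho(i), i,j = 1..k.
Equivalently, Durbin-Levinson gives phi_{kk} iteratively:
  phi_{11} = rho(1)
  phi_{kk} = [rho(k) - sum_{j=1..k-1} phi_{k-1,j} rho(k-j)]
            / [1 - sum_{j=1..k-1} phi_{k-1,j} rho(j)],
  phi_{k,j} = phi_{k-1,j} - phi_{kk} phi_{k-1,k-j},  j = 1..k-1.
Step k = 1:
  phi_11 = rho(1) = 0.2566.
Step k = 2:
  phi_22 = [rho(2) - phi_11 rho(1)] / [1 - phi_11 rho(1)] = [0.1484 - (0.2566)(0.2566)] / [1 - (0.2566)(0.2566)]
         = 0.08255644 / 0.93415644 = 0.088375.
  Update: phi_21 = phi_11 - phi_22 phi_11 = 0.2566 - (0.088375)(0.2566) = 0.233923.
Step k = 3:
  phi_33 = [rho(3) - phi_21 rho(2) - phi_22 rho(1)] / [1 - phi_21 rho(1) - phi_22 rho(2)]
    numerator   = -0.0798 - (0.233923)(0.1484) - (0.088375)(0.2566) = -0.13719128
    denominator = 1 - (0.233923)(0.2566) - (0.088375)(0.1484) = 0.92686048
  phi_33 = -0.13719128 / 0.92686048 = -0.148.
Therefore phi_{33} = -0.1480.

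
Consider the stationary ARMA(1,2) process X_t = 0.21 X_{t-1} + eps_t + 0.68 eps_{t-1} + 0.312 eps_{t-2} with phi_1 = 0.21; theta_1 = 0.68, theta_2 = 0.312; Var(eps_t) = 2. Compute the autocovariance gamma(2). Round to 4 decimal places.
\gamma(2) = 1.2073

Multiply the model equation by X_{t-k} and take expectations. With theta_0 = psi_0 = 1 and psi_j the MA(infinity) weights, this gives
  gamma(k) - sum_i phi_i gamma(k-i) = c_k,
  c_k = sigma^2 * sum_{j=k..q} theta_j psi_{j-k}   (c_k = 0 for k > q),
using gamma(-m) = gamma(m).
psi-weights needed (psi_j = theta_j + sum_i phi_i psi_{j-i}):
  psi_1 = theta_1 + phi_1 = 0.68 + (0.21) = 0.89
  psi_2 = theta_2 + phi_1 psi_1 = 0.312 + (0.21)(0.89) = 0.4989
Right-hand sides:
  c_0 = sigma^2 (1 + theta_1 psi_1 + theta_2 psi_2) = 2 * (1 + (0.68)(0.89) + (0.312)(0.4989)) = 2 * 1.760857 = 3.521714
  c_1 = sigma^2 (theta_1 + theta_2 psi_1) = 2 * (0.68 + (0.312)(0.89)) = 1.91536
  c_2 = sigma^2 theta_2 = 2 * (0.312) = 0.624
Equations for k = 0 and k = 1 (AR order 1):
  gamma(0) = phi_1 gamma(1) + c_0
  gamma(1) = phi_1 gamma(0) + c_1
Substituting the second into the first: gamma(0) (1 - phi_1^2) = c_0 + phi_1 c_1, so
  gamma(0) = (c_0 + phi_1 c_1) / (1 - phi_1^2) = (3.521714 + (0.21)(1.91536)) / (1 - (0.21)^2) = 3.923939 / 0.9559 = 4.104968.
  gamma(1) = phi_1 gamma(0) + c_1 = (0.21)(4.104968) + (1.91536) = 2.777403.
For k = 2: gamma(2) = phi_1 gamma(1) + c_2
  = (0.21)(2.777403) + (0.624) = 1.207255.
Therefore gamma(2) = 1.2073 (to 4 decimal places).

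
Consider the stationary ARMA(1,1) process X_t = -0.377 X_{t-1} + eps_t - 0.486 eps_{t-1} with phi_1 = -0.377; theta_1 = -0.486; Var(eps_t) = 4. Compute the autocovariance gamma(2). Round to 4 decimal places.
\gamma(2) = 1.7950

Multiply the model equation by X_{t-k} and take expectations. With theta_0 = psi_0 = 1 and psi_j the MA(infinity) weights, this gives
  gamma(k) - sum_i phi_i gamma(k-i) = c_k,
  c_k = sigma^2 * sum_{j=k..q} theta_j psi_{j-k}   (c_k = 0 for k > q),
using gamma(-m) = gamma(m).
psi-weights needed (psi_j = theta_j + sum_i phi_i psi_{j-i}):
  psi_1 = theta_1 + phi_1 = -0.486 + (-0.377) = -0.863
Right-hand sides:
  c_0 = sigma^2 (1 + theta_1 psi_1) = 4 * (1 + (-0.486)(-0.863)) = 4 * 1.419418 = 5.677672
  c_1 = sigma^2 theta_1 = 4 * (-0.486) = -1.944
  c_2 = 0
Equations for k = 0 and k = 1 (AR order 1):
  gamma(0) = phi_1 gamma(1) + c_0
  gamma(1) = phi_1 gamma(0) + c_1
Substituting the second into the first: gamma(0) (1 - phi_1^2) = c_0 + phi_1 c_1, so
  gamma(0) = (c_0 + phi_1 c_1) / (1 - phi_1^2) = (5.677672 + (-0.377)(-1.944)) / (1 - (-0.377)^2) = 6.41056 / 0.857871 = 7.472639.
  gamma(1) = phi_1 gamma(0) + c_1 = (-0.377)(7.472639) + (-1.944) = -4.761185.
For k = 2 (> q): gamma(2) = phi_1 gamma(1) = (-0.377)(-4.761185) = 1.794967.
Therefore gamma(2) = 1.7950 (to 4 decimal places).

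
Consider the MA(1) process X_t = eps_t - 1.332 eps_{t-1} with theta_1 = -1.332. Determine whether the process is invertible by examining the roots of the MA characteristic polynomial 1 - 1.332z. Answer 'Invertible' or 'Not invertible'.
\text{Not invertible}

The MA(q) characteristic polynomial is P(z) = 1 - 1.332z.
Invertibility requires all roots to lie outside the unit circle, i.e. |z| > 1 for every root.
This is linear in z: 1 + (-1.332) z = 0  =>  z = -1/(-1.332) = 0.750751,  |z| = 0.750751.
Moduli of all roots: 0.7508.
All moduli strictly greater than 1? No.
Verdict: Not invertible.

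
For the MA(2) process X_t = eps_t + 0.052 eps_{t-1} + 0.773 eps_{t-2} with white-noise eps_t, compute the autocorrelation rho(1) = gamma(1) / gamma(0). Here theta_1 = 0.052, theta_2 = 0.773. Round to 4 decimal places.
\rho(1) = 0.0576

For an MA(q) process with theta_0 = 1, the autocovariance is
  gamma(k) = sigma^2 * sum_{i=0..q-k} theta_i * theta_{i+k},
and rho(k) = gamma(k) / gamma(0). Sigma^2 cancels.
  numerator   = (1)*(0.052) + (0.052)*(0.773) = 0.092196.
  denominator = (1)^2 + (0.052)^2 + (0.773)^2 = 1.600233.
  rho(1) = 0.092196 / 1.600233 = 0.0576.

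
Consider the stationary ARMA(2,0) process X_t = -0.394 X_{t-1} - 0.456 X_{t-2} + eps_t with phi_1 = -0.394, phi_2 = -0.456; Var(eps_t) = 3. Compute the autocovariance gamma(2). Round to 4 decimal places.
\gamma(2) = -1.4279

Multiply the model equation by X_{t-k} and take expectations. With theta_0 = psi_0 = 1 and psi_j the MA(infinity) weights, this gives
  gamma(k) - sum_i phi_i gamma(k-i) = c_k,
  c_k = sigma^2 * sum_{j=k..q} theta_j psi_{j-k}   (c_k = 0 for k > q),
using gamma(-m) = gamma(m).
Pure AR (q = 0): c_0 = sigma^2 = 3, c_k = 0 for k >= 1.
Equations for k = 0, 1, 2 (AR order 2, c_2 = 0):
  (E0) gamma(0) = phi_1 gamma(1) + phi_2 gamma(2) + c_0
  (E1) gamma(1) = phi_1 gamma(0) + phi_2 gamma(1) + c_1
  (E2) gamma(2) = phi_1 gamma(1) + phi_2 gamma(0)
From (E1): gamma(1) = A gamma(0) + B with
  A = phi_1 / (1 - phi_2) = -0.394 / 1.456 = -0.270604,   B = c_1 / (1 - phi_2) = 0 / 1.456 = 0.
Insert (E2) into (E0): gamma(0) (1 - phi_2^2) = phi_1 (1 + phi_2) gamma(1) + c_0.
  phi_1 (1 + phi_2) = (-0.394)(0.544) = -0.214336,   1 - phi_2^2 = 0.792064.
Replace gamma(1) by A gamma(0) + B and collect gamma(0):
  gamma(0) [0.792064 - (-0.214336)(-0.270604)] = c_0 = 3
  gamma(0) * 0.734064 = 3
  gamma(0) = 3 / 0.734064 = 4.086839.
  gamma(1) = A gamma(0) = (-0.270604)(4.086839) = -1.105916.
  gamma(2) = phi_1 gamma(1) + phi_2 gamma(0) = (-0.394)(-1.105916) + (-0.456)(4.086839) = -1.427867.
Therefore gamma(2) = -1.4279 (to 4 decimal places).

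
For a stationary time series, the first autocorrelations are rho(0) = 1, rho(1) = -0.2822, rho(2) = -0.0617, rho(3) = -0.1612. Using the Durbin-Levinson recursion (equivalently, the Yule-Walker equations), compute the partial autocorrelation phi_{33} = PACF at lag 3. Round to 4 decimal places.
\phi_{33} = -0.2500

The PACF at lag k is phi_{kk}, the last component of the solution
to the Yule-Walker system G_k phi = r_k where
  (G_k)_{ij} = rho(|i - j|), (r_k)_i = rho(i), i,j = 1..k.
Equivalently, Durbin-Levinson gives phi_{kk} iteratively:
  phi_{11} = rho(1)
  phi_{kk} = [rho(k) - sum_{j=1..k-1} phi_{k-1,j} rho(k-j)]
            / [1 - sum_{j=1..k-1} phi_{k-1,j} rho(j)],
  phi_{k,j} = phi_{k-1,j} - phi_{kk} phi_{k-1,k-j},  j = 1..k-1.
Step k = 1:
  phi_11 = rho(1) = -0.2822.
Step k = 2:
  phi_22 = [rho(2) - phi_11 rho(1)] / [1 - phi_11 rho(1)] = [-0.0617 - (-0.2822)(-0.2822)] / [1 - (-0.2822)(-0.2822)]
         = -0.14133684 / 0.92036316 = -0.153566.
  Update: phi_21 = phi_11 - phi_22 phi_11 = -0.2822 - (-0.153566)(-0.2822) = -0.325536.
Step k = 3:
  phi_33 = [rho(3) - phi_21 rho(2) - phi_22 rho(1)] / [1 - phi_21 rho(1) - phi_22 rho(2)]
    numerator   = -0.1612 - (-0.325536)(-0.0617) - (-0.153566)(-0.2822) = -0.22462203
    denominator = 1 - (-0.325536)(-0.2822) - (-0.153566)(-0.0617) = 0.89865857
  phi_33 = -0.22462203 / 0.89865857 = -0.25.
Therefore phi_{33} = -0.2500.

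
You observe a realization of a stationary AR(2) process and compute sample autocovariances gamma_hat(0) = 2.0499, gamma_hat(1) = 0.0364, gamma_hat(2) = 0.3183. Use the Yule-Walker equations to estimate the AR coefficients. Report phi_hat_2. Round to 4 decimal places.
\hat\phi_{2} = 0.1550

The Yule-Walker equations for an AR(p) process read, in matrix form,
  Gamma_p phi = r_p,   with   (Gamma_p)_{ij} = gamma(|i - j|),
                       (r_p)_i = gamma(i),   i,j = 1..p.
Substitute the sample gammas (Toeplitz matrix and right-hand side of size 2):
  Gamma_p = [[2.0499, 0.0364], [0.0364, 2.0499]]
  r_p     = [0.0364, 0.3183]
Written out:
  2.0499 phi_1 + 0.0364 phi_2 = 0.0364
  0.0364 phi_1 + 2.0499 phi_2 = 0.3183
Solve by Cramer's rule:
  det = gamma(0)^2 - gamma(1)^2 = (2.0499)^2 - (0.0364)^2 = 4.20209001 - 0.00132496 = 4.20076505
  phi_hat_1 = [gamma(1) gamma(0) - gamma(1) gamma(2)] / det = [(0.0364)(2.0499) - (0.0364)(0.3183)] / 4.20076505 = 0.06303024 / 4.20076505 = 0.015
  phi_hat_2 = [gamma(0) gamma(2) - gamma(1)^2] / det = [(2.0499)(0.3183) - (0.0364)^2] / 4.20076505 = 0.65115821 / 4.20076505 = 0.155
So phi_hat = [0.0150, 0.1550].
Therefore phi_hat_2 = 0.1550.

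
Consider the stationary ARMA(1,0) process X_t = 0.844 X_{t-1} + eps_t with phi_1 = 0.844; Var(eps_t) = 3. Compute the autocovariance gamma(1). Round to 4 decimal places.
\gamma(1) = 8.8019

Multiply the model equation by X_{t-k} and take expectations. With theta_0 = psi_0 = 1 and psi_j the MA(infinity) weights, this gives
  gamma(k) - sum_i phi_i gamma(k-i) = c_k,
  c_k = sigma^2 * sum_{j=k..q} theta_j psi_{j-k}   (c_k = 0 for k > q),
using gamma(-m) = gamma(m).
Pure AR (q = 0): c_0 = sigma^2 = 3, c_k = 0 for k >= 1.
Equations for k = 0 and k = 1 (AR order 1):
  gamma(0) = phi_1 gamma(1) + c_0
  gamma(1) = phi_1 gamma(0) + c_1
Substituting the second into the first: gamma(0) (1 - phi_1^2) = c_0 + phi_1 c_1, so
  gamma(0) = c_0 / (1 - phi_1^2) = 3 / (1 - (0.844)^2) = 3 / 0.287664 = 10.428834.
  gamma(1) = phi_1 gamma(0) = (0.844)(10.428834) = 8.801936.
Therefore gamma(1) = 8.8019 (to 4 decimal places).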